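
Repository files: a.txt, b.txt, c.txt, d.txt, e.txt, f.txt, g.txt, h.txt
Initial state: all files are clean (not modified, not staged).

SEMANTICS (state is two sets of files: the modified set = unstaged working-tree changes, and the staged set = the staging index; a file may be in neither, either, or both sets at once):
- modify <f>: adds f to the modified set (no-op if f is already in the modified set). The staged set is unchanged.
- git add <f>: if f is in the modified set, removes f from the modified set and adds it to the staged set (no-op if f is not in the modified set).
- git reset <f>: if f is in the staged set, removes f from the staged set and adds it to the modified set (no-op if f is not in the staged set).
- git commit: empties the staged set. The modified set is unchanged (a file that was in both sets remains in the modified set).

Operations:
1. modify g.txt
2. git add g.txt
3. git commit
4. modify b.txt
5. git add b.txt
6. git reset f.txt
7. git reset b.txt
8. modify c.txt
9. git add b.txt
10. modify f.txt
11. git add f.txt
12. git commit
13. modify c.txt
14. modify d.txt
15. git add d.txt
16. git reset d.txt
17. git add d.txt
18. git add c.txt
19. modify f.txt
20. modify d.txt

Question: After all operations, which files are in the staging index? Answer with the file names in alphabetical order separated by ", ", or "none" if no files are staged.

After op 1 (modify g.txt): modified={g.txt} staged={none}
After op 2 (git add g.txt): modified={none} staged={g.txt}
After op 3 (git commit): modified={none} staged={none}
After op 4 (modify b.txt): modified={b.txt} staged={none}
After op 5 (git add b.txt): modified={none} staged={b.txt}
After op 6 (git reset f.txt): modified={none} staged={b.txt}
After op 7 (git reset b.txt): modified={b.txt} staged={none}
After op 8 (modify c.txt): modified={b.txt, c.txt} staged={none}
After op 9 (git add b.txt): modified={c.txt} staged={b.txt}
After op 10 (modify f.txt): modified={c.txt, f.txt} staged={b.txt}
After op 11 (git add f.txt): modified={c.txt} staged={b.txt, f.txt}
After op 12 (git commit): modified={c.txt} staged={none}
After op 13 (modify c.txt): modified={c.txt} staged={none}
After op 14 (modify d.txt): modified={c.txt, d.txt} staged={none}
After op 15 (git add d.txt): modified={c.txt} staged={d.txt}
After op 16 (git reset d.txt): modified={c.txt, d.txt} staged={none}
After op 17 (git add d.txt): modified={c.txt} staged={d.txt}
After op 18 (git add c.txt): modified={none} staged={c.txt, d.txt}
After op 19 (modify f.txt): modified={f.txt} staged={c.txt, d.txt}
After op 20 (modify d.txt): modified={d.txt, f.txt} staged={c.txt, d.txt}

Answer: c.txt, d.txt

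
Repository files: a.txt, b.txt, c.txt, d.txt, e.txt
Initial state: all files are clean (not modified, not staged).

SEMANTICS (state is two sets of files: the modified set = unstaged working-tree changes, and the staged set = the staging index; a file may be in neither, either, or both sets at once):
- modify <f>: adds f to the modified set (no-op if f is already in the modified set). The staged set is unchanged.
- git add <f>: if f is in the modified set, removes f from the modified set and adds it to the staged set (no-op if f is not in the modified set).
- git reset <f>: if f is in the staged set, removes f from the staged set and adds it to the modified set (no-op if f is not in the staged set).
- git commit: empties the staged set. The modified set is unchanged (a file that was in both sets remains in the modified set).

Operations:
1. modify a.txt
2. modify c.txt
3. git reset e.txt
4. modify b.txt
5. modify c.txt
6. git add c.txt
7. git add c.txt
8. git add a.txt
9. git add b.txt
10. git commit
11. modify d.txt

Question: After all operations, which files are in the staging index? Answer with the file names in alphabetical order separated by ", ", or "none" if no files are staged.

Answer: none

Derivation:
After op 1 (modify a.txt): modified={a.txt} staged={none}
After op 2 (modify c.txt): modified={a.txt, c.txt} staged={none}
After op 3 (git reset e.txt): modified={a.txt, c.txt} staged={none}
After op 4 (modify b.txt): modified={a.txt, b.txt, c.txt} staged={none}
After op 5 (modify c.txt): modified={a.txt, b.txt, c.txt} staged={none}
After op 6 (git add c.txt): modified={a.txt, b.txt} staged={c.txt}
After op 7 (git add c.txt): modified={a.txt, b.txt} staged={c.txt}
After op 8 (git add a.txt): modified={b.txt} staged={a.txt, c.txt}
After op 9 (git add b.txt): modified={none} staged={a.txt, b.txt, c.txt}
After op 10 (git commit): modified={none} staged={none}
After op 11 (modify d.txt): modified={d.txt} staged={none}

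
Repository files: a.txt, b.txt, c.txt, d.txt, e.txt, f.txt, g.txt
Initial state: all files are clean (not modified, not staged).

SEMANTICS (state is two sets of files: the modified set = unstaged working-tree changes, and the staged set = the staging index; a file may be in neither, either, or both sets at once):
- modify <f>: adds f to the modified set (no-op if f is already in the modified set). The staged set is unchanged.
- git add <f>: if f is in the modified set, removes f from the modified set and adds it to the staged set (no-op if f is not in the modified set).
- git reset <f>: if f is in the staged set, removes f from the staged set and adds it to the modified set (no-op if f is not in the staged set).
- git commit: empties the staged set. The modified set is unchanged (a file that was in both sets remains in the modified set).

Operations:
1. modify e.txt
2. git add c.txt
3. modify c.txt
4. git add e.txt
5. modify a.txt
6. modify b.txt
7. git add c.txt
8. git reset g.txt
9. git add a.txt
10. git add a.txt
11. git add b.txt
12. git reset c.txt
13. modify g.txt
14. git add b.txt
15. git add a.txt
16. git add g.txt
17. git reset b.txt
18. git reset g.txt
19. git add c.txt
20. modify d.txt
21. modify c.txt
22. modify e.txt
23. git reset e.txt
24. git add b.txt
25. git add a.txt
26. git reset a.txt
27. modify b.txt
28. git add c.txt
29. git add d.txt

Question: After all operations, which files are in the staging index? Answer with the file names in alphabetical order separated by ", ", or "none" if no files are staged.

Answer: b.txt, c.txt, d.txt

Derivation:
After op 1 (modify e.txt): modified={e.txt} staged={none}
After op 2 (git add c.txt): modified={e.txt} staged={none}
After op 3 (modify c.txt): modified={c.txt, e.txt} staged={none}
After op 4 (git add e.txt): modified={c.txt} staged={e.txt}
After op 5 (modify a.txt): modified={a.txt, c.txt} staged={e.txt}
After op 6 (modify b.txt): modified={a.txt, b.txt, c.txt} staged={e.txt}
After op 7 (git add c.txt): modified={a.txt, b.txt} staged={c.txt, e.txt}
After op 8 (git reset g.txt): modified={a.txt, b.txt} staged={c.txt, e.txt}
After op 9 (git add a.txt): modified={b.txt} staged={a.txt, c.txt, e.txt}
After op 10 (git add a.txt): modified={b.txt} staged={a.txt, c.txt, e.txt}
After op 11 (git add b.txt): modified={none} staged={a.txt, b.txt, c.txt, e.txt}
After op 12 (git reset c.txt): modified={c.txt} staged={a.txt, b.txt, e.txt}
After op 13 (modify g.txt): modified={c.txt, g.txt} staged={a.txt, b.txt, e.txt}
After op 14 (git add b.txt): modified={c.txt, g.txt} staged={a.txt, b.txt, e.txt}
After op 15 (git add a.txt): modified={c.txt, g.txt} staged={a.txt, b.txt, e.txt}
After op 16 (git add g.txt): modified={c.txt} staged={a.txt, b.txt, e.txt, g.txt}
After op 17 (git reset b.txt): modified={b.txt, c.txt} staged={a.txt, e.txt, g.txt}
After op 18 (git reset g.txt): modified={b.txt, c.txt, g.txt} staged={a.txt, e.txt}
After op 19 (git add c.txt): modified={b.txt, g.txt} staged={a.txt, c.txt, e.txt}
After op 20 (modify d.txt): modified={b.txt, d.txt, g.txt} staged={a.txt, c.txt, e.txt}
After op 21 (modify c.txt): modified={b.txt, c.txt, d.txt, g.txt} staged={a.txt, c.txt, e.txt}
After op 22 (modify e.txt): modified={b.txt, c.txt, d.txt, e.txt, g.txt} staged={a.txt, c.txt, e.txt}
After op 23 (git reset e.txt): modified={b.txt, c.txt, d.txt, e.txt, g.txt} staged={a.txt, c.txt}
After op 24 (git add b.txt): modified={c.txt, d.txt, e.txt, g.txt} staged={a.txt, b.txt, c.txt}
After op 25 (git add a.txt): modified={c.txt, d.txt, e.txt, g.txt} staged={a.txt, b.txt, c.txt}
After op 26 (git reset a.txt): modified={a.txt, c.txt, d.txt, e.txt, g.txt} staged={b.txt, c.txt}
After op 27 (modify b.txt): modified={a.txt, b.txt, c.txt, d.txt, e.txt, g.txt} staged={b.txt, c.txt}
After op 28 (git add c.txt): modified={a.txt, b.txt, d.txt, e.txt, g.txt} staged={b.txt, c.txt}
After op 29 (git add d.txt): modified={a.txt, b.txt, e.txt, g.txt} staged={b.txt, c.txt, d.txt}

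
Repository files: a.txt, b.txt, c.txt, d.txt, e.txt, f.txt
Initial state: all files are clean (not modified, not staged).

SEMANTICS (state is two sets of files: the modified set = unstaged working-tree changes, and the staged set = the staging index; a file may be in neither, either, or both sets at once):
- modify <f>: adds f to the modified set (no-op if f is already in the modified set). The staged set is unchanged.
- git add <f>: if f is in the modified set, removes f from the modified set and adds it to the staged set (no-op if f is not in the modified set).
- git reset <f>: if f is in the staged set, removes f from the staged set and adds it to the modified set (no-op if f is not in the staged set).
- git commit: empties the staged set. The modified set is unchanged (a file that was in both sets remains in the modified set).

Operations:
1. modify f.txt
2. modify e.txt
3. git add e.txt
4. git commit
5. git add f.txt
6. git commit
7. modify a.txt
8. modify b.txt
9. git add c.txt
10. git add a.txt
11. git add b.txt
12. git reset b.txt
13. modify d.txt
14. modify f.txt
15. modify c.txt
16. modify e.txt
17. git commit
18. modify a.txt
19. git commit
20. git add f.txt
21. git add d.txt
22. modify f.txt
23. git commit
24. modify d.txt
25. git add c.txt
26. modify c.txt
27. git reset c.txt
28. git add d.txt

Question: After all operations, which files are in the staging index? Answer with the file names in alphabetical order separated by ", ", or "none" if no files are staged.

Answer: d.txt

Derivation:
After op 1 (modify f.txt): modified={f.txt} staged={none}
After op 2 (modify e.txt): modified={e.txt, f.txt} staged={none}
After op 3 (git add e.txt): modified={f.txt} staged={e.txt}
After op 4 (git commit): modified={f.txt} staged={none}
After op 5 (git add f.txt): modified={none} staged={f.txt}
After op 6 (git commit): modified={none} staged={none}
After op 7 (modify a.txt): modified={a.txt} staged={none}
After op 8 (modify b.txt): modified={a.txt, b.txt} staged={none}
After op 9 (git add c.txt): modified={a.txt, b.txt} staged={none}
After op 10 (git add a.txt): modified={b.txt} staged={a.txt}
After op 11 (git add b.txt): modified={none} staged={a.txt, b.txt}
After op 12 (git reset b.txt): modified={b.txt} staged={a.txt}
After op 13 (modify d.txt): modified={b.txt, d.txt} staged={a.txt}
After op 14 (modify f.txt): modified={b.txt, d.txt, f.txt} staged={a.txt}
After op 15 (modify c.txt): modified={b.txt, c.txt, d.txt, f.txt} staged={a.txt}
After op 16 (modify e.txt): modified={b.txt, c.txt, d.txt, e.txt, f.txt} staged={a.txt}
After op 17 (git commit): modified={b.txt, c.txt, d.txt, e.txt, f.txt} staged={none}
After op 18 (modify a.txt): modified={a.txt, b.txt, c.txt, d.txt, e.txt, f.txt} staged={none}
After op 19 (git commit): modified={a.txt, b.txt, c.txt, d.txt, e.txt, f.txt} staged={none}
After op 20 (git add f.txt): modified={a.txt, b.txt, c.txt, d.txt, e.txt} staged={f.txt}
After op 21 (git add d.txt): modified={a.txt, b.txt, c.txt, e.txt} staged={d.txt, f.txt}
After op 22 (modify f.txt): modified={a.txt, b.txt, c.txt, e.txt, f.txt} staged={d.txt, f.txt}
After op 23 (git commit): modified={a.txt, b.txt, c.txt, e.txt, f.txt} staged={none}
After op 24 (modify d.txt): modified={a.txt, b.txt, c.txt, d.txt, e.txt, f.txt} staged={none}
After op 25 (git add c.txt): modified={a.txt, b.txt, d.txt, e.txt, f.txt} staged={c.txt}
After op 26 (modify c.txt): modified={a.txt, b.txt, c.txt, d.txt, e.txt, f.txt} staged={c.txt}
After op 27 (git reset c.txt): modified={a.txt, b.txt, c.txt, d.txt, e.txt, f.txt} staged={none}
After op 28 (git add d.txt): modified={a.txt, b.txt, c.txt, e.txt, f.txt} staged={d.txt}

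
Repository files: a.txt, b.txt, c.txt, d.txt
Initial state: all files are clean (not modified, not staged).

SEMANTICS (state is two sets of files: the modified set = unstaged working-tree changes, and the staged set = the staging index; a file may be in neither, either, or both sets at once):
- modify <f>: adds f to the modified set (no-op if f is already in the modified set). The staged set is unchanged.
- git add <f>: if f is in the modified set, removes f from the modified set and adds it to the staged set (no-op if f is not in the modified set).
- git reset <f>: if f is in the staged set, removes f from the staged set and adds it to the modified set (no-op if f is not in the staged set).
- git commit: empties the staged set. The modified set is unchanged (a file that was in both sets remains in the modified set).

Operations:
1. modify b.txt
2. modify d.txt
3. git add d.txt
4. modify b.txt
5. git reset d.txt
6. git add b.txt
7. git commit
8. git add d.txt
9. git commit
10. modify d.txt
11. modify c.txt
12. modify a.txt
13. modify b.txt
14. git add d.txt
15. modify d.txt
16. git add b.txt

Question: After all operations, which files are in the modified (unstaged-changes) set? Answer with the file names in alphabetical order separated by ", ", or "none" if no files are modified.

Answer: a.txt, c.txt, d.txt

Derivation:
After op 1 (modify b.txt): modified={b.txt} staged={none}
After op 2 (modify d.txt): modified={b.txt, d.txt} staged={none}
After op 3 (git add d.txt): modified={b.txt} staged={d.txt}
After op 4 (modify b.txt): modified={b.txt} staged={d.txt}
After op 5 (git reset d.txt): modified={b.txt, d.txt} staged={none}
After op 6 (git add b.txt): modified={d.txt} staged={b.txt}
After op 7 (git commit): modified={d.txt} staged={none}
After op 8 (git add d.txt): modified={none} staged={d.txt}
After op 9 (git commit): modified={none} staged={none}
After op 10 (modify d.txt): modified={d.txt} staged={none}
After op 11 (modify c.txt): modified={c.txt, d.txt} staged={none}
After op 12 (modify a.txt): modified={a.txt, c.txt, d.txt} staged={none}
After op 13 (modify b.txt): modified={a.txt, b.txt, c.txt, d.txt} staged={none}
After op 14 (git add d.txt): modified={a.txt, b.txt, c.txt} staged={d.txt}
After op 15 (modify d.txt): modified={a.txt, b.txt, c.txt, d.txt} staged={d.txt}
After op 16 (git add b.txt): modified={a.txt, c.txt, d.txt} staged={b.txt, d.txt}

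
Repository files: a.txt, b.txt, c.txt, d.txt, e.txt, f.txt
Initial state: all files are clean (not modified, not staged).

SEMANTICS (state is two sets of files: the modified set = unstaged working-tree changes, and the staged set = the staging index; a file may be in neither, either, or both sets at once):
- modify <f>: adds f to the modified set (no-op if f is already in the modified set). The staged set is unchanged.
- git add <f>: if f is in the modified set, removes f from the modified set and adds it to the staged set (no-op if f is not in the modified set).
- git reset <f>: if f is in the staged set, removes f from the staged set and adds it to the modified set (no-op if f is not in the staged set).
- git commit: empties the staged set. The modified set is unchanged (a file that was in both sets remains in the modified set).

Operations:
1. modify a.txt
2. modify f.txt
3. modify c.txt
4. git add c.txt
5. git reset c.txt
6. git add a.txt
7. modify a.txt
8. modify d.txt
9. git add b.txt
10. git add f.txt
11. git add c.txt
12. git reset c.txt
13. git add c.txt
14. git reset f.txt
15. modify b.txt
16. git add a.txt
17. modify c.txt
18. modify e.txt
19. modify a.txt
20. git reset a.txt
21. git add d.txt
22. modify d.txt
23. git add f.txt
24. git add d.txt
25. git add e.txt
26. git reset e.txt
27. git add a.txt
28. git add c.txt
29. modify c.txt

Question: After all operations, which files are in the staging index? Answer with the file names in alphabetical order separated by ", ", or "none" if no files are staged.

Answer: a.txt, c.txt, d.txt, f.txt

Derivation:
After op 1 (modify a.txt): modified={a.txt} staged={none}
After op 2 (modify f.txt): modified={a.txt, f.txt} staged={none}
After op 3 (modify c.txt): modified={a.txt, c.txt, f.txt} staged={none}
After op 4 (git add c.txt): modified={a.txt, f.txt} staged={c.txt}
After op 5 (git reset c.txt): modified={a.txt, c.txt, f.txt} staged={none}
After op 6 (git add a.txt): modified={c.txt, f.txt} staged={a.txt}
After op 7 (modify a.txt): modified={a.txt, c.txt, f.txt} staged={a.txt}
After op 8 (modify d.txt): modified={a.txt, c.txt, d.txt, f.txt} staged={a.txt}
After op 9 (git add b.txt): modified={a.txt, c.txt, d.txt, f.txt} staged={a.txt}
After op 10 (git add f.txt): modified={a.txt, c.txt, d.txt} staged={a.txt, f.txt}
After op 11 (git add c.txt): modified={a.txt, d.txt} staged={a.txt, c.txt, f.txt}
After op 12 (git reset c.txt): modified={a.txt, c.txt, d.txt} staged={a.txt, f.txt}
After op 13 (git add c.txt): modified={a.txt, d.txt} staged={a.txt, c.txt, f.txt}
After op 14 (git reset f.txt): modified={a.txt, d.txt, f.txt} staged={a.txt, c.txt}
After op 15 (modify b.txt): modified={a.txt, b.txt, d.txt, f.txt} staged={a.txt, c.txt}
After op 16 (git add a.txt): modified={b.txt, d.txt, f.txt} staged={a.txt, c.txt}
After op 17 (modify c.txt): modified={b.txt, c.txt, d.txt, f.txt} staged={a.txt, c.txt}
After op 18 (modify e.txt): modified={b.txt, c.txt, d.txt, e.txt, f.txt} staged={a.txt, c.txt}
After op 19 (modify a.txt): modified={a.txt, b.txt, c.txt, d.txt, e.txt, f.txt} staged={a.txt, c.txt}
After op 20 (git reset a.txt): modified={a.txt, b.txt, c.txt, d.txt, e.txt, f.txt} staged={c.txt}
After op 21 (git add d.txt): modified={a.txt, b.txt, c.txt, e.txt, f.txt} staged={c.txt, d.txt}
After op 22 (modify d.txt): modified={a.txt, b.txt, c.txt, d.txt, e.txt, f.txt} staged={c.txt, d.txt}
After op 23 (git add f.txt): modified={a.txt, b.txt, c.txt, d.txt, e.txt} staged={c.txt, d.txt, f.txt}
After op 24 (git add d.txt): modified={a.txt, b.txt, c.txt, e.txt} staged={c.txt, d.txt, f.txt}
After op 25 (git add e.txt): modified={a.txt, b.txt, c.txt} staged={c.txt, d.txt, e.txt, f.txt}
After op 26 (git reset e.txt): modified={a.txt, b.txt, c.txt, e.txt} staged={c.txt, d.txt, f.txt}
After op 27 (git add a.txt): modified={b.txt, c.txt, e.txt} staged={a.txt, c.txt, d.txt, f.txt}
After op 28 (git add c.txt): modified={b.txt, e.txt} staged={a.txt, c.txt, d.txt, f.txt}
After op 29 (modify c.txt): modified={b.txt, c.txt, e.txt} staged={a.txt, c.txt, d.txt, f.txt}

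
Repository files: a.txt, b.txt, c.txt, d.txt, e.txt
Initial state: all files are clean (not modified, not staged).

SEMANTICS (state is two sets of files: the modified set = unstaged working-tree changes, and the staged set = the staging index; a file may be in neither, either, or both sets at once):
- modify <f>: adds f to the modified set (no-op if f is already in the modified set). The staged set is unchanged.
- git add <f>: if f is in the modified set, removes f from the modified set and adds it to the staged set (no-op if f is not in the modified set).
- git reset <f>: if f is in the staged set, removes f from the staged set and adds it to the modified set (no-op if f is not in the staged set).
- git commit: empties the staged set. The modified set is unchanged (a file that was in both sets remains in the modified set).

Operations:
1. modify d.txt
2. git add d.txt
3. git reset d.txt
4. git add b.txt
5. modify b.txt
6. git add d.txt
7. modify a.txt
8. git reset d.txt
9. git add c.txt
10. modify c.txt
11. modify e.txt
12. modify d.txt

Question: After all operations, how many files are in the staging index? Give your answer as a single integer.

After op 1 (modify d.txt): modified={d.txt} staged={none}
After op 2 (git add d.txt): modified={none} staged={d.txt}
After op 3 (git reset d.txt): modified={d.txt} staged={none}
After op 4 (git add b.txt): modified={d.txt} staged={none}
After op 5 (modify b.txt): modified={b.txt, d.txt} staged={none}
After op 6 (git add d.txt): modified={b.txt} staged={d.txt}
After op 7 (modify a.txt): modified={a.txt, b.txt} staged={d.txt}
After op 8 (git reset d.txt): modified={a.txt, b.txt, d.txt} staged={none}
After op 9 (git add c.txt): modified={a.txt, b.txt, d.txt} staged={none}
After op 10 (modify c.txt): modified={a.txt, b.txt, c.txt, d.txt} staged={none}
After op 11 (modify e.txt): modified={a.txt, b.txt, c.txt, d.txt, e.txt} staged={none}
After op 12 (modify d.txt): modified={a.txt, b.txt, c.txt, d.txt, e.txt} staged={none}
Final staged set: {none} -> count=0

Answer: 0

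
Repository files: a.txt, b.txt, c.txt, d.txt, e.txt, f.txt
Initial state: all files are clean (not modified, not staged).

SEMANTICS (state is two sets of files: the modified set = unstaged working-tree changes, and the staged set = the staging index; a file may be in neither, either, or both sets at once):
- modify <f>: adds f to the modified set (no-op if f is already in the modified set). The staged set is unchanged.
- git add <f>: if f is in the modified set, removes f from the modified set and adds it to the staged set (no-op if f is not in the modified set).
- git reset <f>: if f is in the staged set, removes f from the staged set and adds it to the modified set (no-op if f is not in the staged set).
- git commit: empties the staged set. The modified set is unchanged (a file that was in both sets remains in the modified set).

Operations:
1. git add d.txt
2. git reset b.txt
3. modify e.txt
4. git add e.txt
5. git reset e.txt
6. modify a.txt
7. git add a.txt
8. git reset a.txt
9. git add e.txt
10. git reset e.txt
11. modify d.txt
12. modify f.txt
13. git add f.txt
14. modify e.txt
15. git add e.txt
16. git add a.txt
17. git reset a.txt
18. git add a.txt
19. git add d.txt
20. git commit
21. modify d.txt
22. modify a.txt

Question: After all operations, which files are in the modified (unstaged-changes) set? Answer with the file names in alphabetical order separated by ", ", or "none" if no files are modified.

Answer: a.txt, d.txt

Derivation:
After op 1 (git add d.txt): modified={none} staged={none}
After op 2 (git reset b.txt): modified={none} staged={none}
After op 3 (modify e.txt): modified={e.txt} staged={none}
After op 4 (git add e.txt): modified={none} staged={e.txt}
After op 5 (git reset e.txt): modified={e.txt} staged={none}
After op 6 (modify a.txt): modified={a.txt, e.txt} staged={none}
After op 7 (git add a.txt): modified={e.txt} staged={a.txt}
After op 8 (git reset a.txt): modified={a.txt, e.txt} staged={none}
After op 9 (git add e.txt): modified={a.txt} staged={e.txt}
After op 10 (git reset e.txt): modified={a.txt, e.txt} staged={none}
After op 11 (modify d.txt): modified={a.txt, d.txt, e.txt} staged={none}
After op 12 (modify f.txt): modified={a.txt, d.txt, e.txt, f.txt} staged={none}
After op 13 (git add f.txt): modified={a.txt, d.txt, e.txt} staged={f.txt}
After op 14 (modify e.txt): modified={a.txt, d.txt, e.txt} staged={f.txt}
After op 15 (git add e.txt): modified={a.txt, d.txt} staged={e.txt, f.txt}
After op 16 (git add a.txt): modified={d.txt} staged={a.txt, e.txt, f.txt}
After op 17 (git reset a.txt): modified={a.txt, d.txt} staged={e.txt, f.txt}
After op 18 (git add a.txt): modified={d.txt} staged={a.txt, e.txt, f.txt}
After op 19 (git add d.txt): modified={none} staged={a.txt, d.txt, e.txt, f.txt}
After op 20 (git commit): modified={none} staged={none}
After op 21 (modify d.txt): modified={d.txt} staged={none}
After op 22 (modify a.txt): modified={a.txt, d.txt} staged={none}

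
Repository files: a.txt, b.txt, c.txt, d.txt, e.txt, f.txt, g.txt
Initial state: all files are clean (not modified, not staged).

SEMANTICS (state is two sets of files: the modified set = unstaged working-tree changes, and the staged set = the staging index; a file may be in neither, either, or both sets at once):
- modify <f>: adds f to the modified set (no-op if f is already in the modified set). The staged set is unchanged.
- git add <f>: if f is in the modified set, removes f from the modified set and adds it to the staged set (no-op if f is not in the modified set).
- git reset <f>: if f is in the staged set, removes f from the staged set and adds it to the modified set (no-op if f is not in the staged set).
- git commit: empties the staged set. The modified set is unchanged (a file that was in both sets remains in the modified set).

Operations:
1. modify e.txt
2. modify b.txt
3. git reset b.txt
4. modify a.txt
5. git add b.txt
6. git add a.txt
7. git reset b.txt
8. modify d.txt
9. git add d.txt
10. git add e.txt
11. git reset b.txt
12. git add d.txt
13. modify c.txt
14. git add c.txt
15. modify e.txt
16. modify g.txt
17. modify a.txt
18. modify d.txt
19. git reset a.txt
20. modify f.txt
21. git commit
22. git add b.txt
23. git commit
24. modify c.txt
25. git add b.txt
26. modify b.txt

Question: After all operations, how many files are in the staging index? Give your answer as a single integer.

After op 1 (modify e.txt): modified={e.txt} staged={none}
After op 2 (modify b.txt): modified={b.txt, e.txt} staged={none}
After op 3 (git reset b.txt): modified={b.txt, e.txt} staged={none}
After op 4 (modify a.txt): modified={a.txt, b.txt, e.txt} staged={none}
After op 5 (git add b.txt): modified={a.txt, e.txt} staged={b.txt}
After op 6 (git add a.txt): modified={e.txt} staged={a.txt, b.txt}
After op 7 (git reset b.txt): modified={b.txt, e.txt} staged={a.txt}
After op 8 (modify d.txt): modified={b.txt, d.txt, e.txt} staged={a.txt}
After op 9 (git add d.txt): modified={b.txt, e.txt} staged={a.txt, d.txt}
After op 10 (git add e.txt): modified={b.txt} staged={a.txt, d.txt, e.txt}
After op 11 (git reset b.txt): modified={b.txt} staged={a.txt, d.txt, e.txt}
After op 12 (git add d.txt): modified={b.txt} staged={a.txt, d.txt, e.txt}
After op 13 (modify c.txt): modified={b.txt, c.txt} staged={a.txt, d.txt, e.txt}
After op 14 (git add c.txt): modified={b.txt} staged={a.txt, c.txt, d.txt, e.txt}
After op 15 (modify e.txt): modified={b.txt, e.txt} staged={a.txt, c.txt, d.txt, e.txt}
After op 16 (modify g.txt): modified={b.txt, e.txt, g.txt} staged={a.txt, c.txt, d.txt, e.txt}
After op 17 (modify a.txt): modified={a.txt, b.txt, e.txt, g.txt} staged={a.txt, c.txt, d.txt, e.txt}
After op 18 (modify d.txt): modified={a.txt, b.txt, d.txt, e.txt, g.txt} staged={a.txt, c.txt, d.txt, e.txt}
After op 19 (git reset a.txt): modified={a.txt, b.txt, d.txt, e.txt, g.txt} staged={c.txt, d.txt, e.txt}
After op 20 (modify f.txt): modified={a.txt, b.txt, d.txt, e.txt, f.txt, g.txt} staged={c.txt, d.txt, e.txt}
After op 21 (git commit): modified={a.txt, b.txt, d.txt, e.txt, f.txt, g.txt} staged={none}
After op 22 (git add b.txt): modified={a.txt, d.txt, e.txt, f.txt, g.txt} staged={b.txt}
After op 23 (git commit): modified={a.txt, d.txt, e.txt, f.txt, g.txt} staged={none}
After op 24 (modify c.txt): modified={a.txt, c.txt, d.txt, e.txt, f.txt, g.txt} staged={none}
After op 25 (git add b.txt): modified={a.txt, c.txt, d.txt, e.txt, f.txt, g.txt} staged={none}
After op 26 (modify b.txt): modified={a.txt, b.txt, c.txt, d.txt, e.txt, f.txt, g.txt} staged={none}
Final staged set: {none} -> count=0

Answer: 0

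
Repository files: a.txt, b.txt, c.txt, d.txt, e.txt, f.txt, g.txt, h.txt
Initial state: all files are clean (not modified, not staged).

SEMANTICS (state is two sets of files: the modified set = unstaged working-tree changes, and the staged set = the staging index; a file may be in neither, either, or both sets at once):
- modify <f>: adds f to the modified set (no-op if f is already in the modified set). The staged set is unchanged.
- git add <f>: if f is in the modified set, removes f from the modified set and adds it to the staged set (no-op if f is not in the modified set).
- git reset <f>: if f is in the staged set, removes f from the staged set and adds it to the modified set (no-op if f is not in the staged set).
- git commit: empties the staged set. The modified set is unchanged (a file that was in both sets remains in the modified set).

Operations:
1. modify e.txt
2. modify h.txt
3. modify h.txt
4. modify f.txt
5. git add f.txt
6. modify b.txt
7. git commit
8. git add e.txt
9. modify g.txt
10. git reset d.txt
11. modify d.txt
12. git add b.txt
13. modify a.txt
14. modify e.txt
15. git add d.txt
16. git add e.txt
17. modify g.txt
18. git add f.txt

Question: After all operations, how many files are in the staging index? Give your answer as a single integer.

After op 1 (modify e.txt): modified={e.txt} staged={none}
After op 2 (modify h.txt): modified={e.txt, h.txt} staged={none}
After op 3 (modify h.txt): modified={e.txt, h.txt} staged={none}
After op 4 (modify f.txt): modified={e.txt, f.txt, h.txt} staged={none}
After op 5 (git add f.txt): modified={e.txt, h.txt} staged={f.txt}
After op 6 (modify b.txt): modified={b.txt, e.txt, h.txt} staged={f.txt}
After op 7 (git commit): modified={b.txt, e.txt, h.txt} staged={none}
After op 8 (git add e.txt): modified={b.txt, h.txt} staged={e.txt}
After op 9 (modify g.txt): modified={b.txt, g.txt, h.txt} staged={e.txt}
After op 10 (git reset d.txt): modified={b.txt, g.txt, h.txt} staged={e.txt}
After op 11 (modify d.txt): modified={b.txt, d.txt, g.txt, h.txt} staged={e.txt}
After op 12 (git add b.txt): modified={d.txt, g.txt, h.txt} staged={b.txt, e.txt}
After op 13 (modify a.txt): modified={a.txt, d.txt, g.txt, h.txt} staged={b.txt, e.txt}
After op 14 (modify e.txt): modified={a.txt, d.txt, e.txt, g.txt, h.txt} staged={b.txt, e.txt}
After op 15 (git add d.txt): modified={a.txt, e.txt, g.txt, h.txt} staged={b.txt, d.txt, e.txt}
After op 16 (git add e.txt): modified={a.txt, g.txt, h.txt} staged={b.txt, d.txt, e.txt}
After op 17 (modify g.txt): modified={a.txt, g.txt, h.txt} staged={b.txt, d.txt, e.txt}
After op 18 (git add f.txt): modified={a.txt, g.txt, h.txt} staged={b.txt, d.txt, e.txt}
Final staged set: {b.txt, d.txt, e.txt} -> count=3

Answer: 3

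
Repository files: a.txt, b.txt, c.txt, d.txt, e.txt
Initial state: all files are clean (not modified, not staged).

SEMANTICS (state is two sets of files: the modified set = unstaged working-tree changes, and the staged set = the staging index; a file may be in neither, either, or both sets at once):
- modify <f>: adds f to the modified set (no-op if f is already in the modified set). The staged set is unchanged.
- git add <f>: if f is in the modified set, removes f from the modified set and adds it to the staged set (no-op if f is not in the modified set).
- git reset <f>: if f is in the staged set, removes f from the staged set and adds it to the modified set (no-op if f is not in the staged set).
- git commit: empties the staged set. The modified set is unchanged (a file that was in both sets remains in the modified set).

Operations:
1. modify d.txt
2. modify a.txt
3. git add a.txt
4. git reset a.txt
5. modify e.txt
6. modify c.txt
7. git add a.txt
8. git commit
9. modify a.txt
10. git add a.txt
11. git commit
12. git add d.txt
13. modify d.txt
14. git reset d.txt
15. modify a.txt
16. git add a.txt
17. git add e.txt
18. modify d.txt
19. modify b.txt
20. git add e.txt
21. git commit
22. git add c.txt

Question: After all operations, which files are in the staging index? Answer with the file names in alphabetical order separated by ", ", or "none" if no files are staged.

After op 1 (modify d.txt): modified={d.txt} staged={none}
After op 2 (modify a.txt): modified={a.txt, d.txt} staged={none}
After op 3 (git add a.txt): modified={d.txt} staged={a.txt}
After op 4 (git reset a.txt): modified={a.txt, d.txt} staged={none}
After op 5 (modify e.txt): modified={a.txt, d.txt, e.txt} staged={none}
After op 6 (modify c.txt): modified={a.txt, c.txt, d.txt, e.txt} staged={none}
After op 7 (git add a.txt): modified={c.txt, d.txt, e.txt} staged={a.txt}
After op 8 (git commit): modified={c.txt, d.txt, e.txt} staged={none}
After op 9 (modify a.txt): modified={a.txt, c.txt, d.txt, e.txt} staged={none}
After op 10 (git add a.txt): modified={c.txt, d.txt, e.txt} staged={a.txt}
After op 11 (git commit): modified={c.txt, d.txt, e.txt} staged={none}
After op 12 (git add d.txt): modified={c.txt, e.txt} staged={d.txt}
After op 13 (modify d.txt): modified={c.txt, d.txt, e.txt} staged={d.txt}
After op 14 (git reset d.txt): modified={c.txt, d.txt, e.txt} staged={none}
After op 15 (modify a.txt): modified={a.txt, c.txt, d.txt, e.txt} staged={none}
After op 16 (git add a.txt): modified={c.txt, d.txt, e.txt} staged={a.txt}
After op 17 (git add e.txt): modified={c.txt, d.txt} staged={a.txt, e.txt}
After op 18 (modify d.txt): modified={c.txt, d.txt} staged={a.txt, e.txt}
After op 19 (modify b.txt): modified={b.txt, c.txt, d.txt} staged={a.txt, e.txt}
After op 20 (git add e.txt): modified={b.txt, c.txt, d.txt} staged={a.txt, e.txt}
After op 21 (git commit): modified={b.txt, c.txt, d.txt} staged={none}
After op 22 (git add c.txt): modified={b.txt, d.txt} staged={c.txt}

Answer: c.txt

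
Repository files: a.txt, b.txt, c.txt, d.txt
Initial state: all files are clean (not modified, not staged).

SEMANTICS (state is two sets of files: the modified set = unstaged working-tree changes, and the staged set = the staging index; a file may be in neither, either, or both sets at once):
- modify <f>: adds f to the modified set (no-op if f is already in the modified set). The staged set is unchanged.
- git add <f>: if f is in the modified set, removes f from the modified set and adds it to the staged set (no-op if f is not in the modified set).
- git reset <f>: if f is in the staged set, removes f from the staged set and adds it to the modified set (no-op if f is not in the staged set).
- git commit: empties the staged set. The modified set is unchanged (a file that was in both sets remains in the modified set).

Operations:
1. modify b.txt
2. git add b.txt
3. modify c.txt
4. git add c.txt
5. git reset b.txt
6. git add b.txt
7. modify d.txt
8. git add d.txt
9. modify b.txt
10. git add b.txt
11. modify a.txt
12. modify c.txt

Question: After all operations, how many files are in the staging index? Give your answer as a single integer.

Answer: 3

Derivation:
After op 1 (modify b.txt): modified={b.txt} staged={none}
After op 2 (git add b.txt): modified={none} staged={b.txt}
After op 3 (modify c.txt): modified={c.txt} staged={b.txt}
After op 4 (git add c.txt): modified={none} staged={b.txt, c.txt}
After op 5 (git reset b.txt): modified={b.txt} staged={c.txt}
After op 6 (git add b.txt): modified={none} staged={b.txt, c.txt}
After op 7 (modify d.txt): modified={d.txt} staged={b.txt, c.txt}
After op 8 (git add d.txt): modified={none} staged={b.txt, c.txt, d.txt}
After op 9 (modify b.txt): modified={b.txt} staged={b.txt, c.txt, d.txt}
After op 10 (git add b.txt): modified={none} staged={b.txt, c.txt, d.txt}
After op 11 (modify a.txt): modified={a.txt} staged={b.txt, c.txt, d.txt}
After op 12 (modify c.txt): modified={a.txt, c.txt} staged={b.txt, c.txt, d.txt}
Final staged set: {b.txt, c.txt, d.txt} -> count=3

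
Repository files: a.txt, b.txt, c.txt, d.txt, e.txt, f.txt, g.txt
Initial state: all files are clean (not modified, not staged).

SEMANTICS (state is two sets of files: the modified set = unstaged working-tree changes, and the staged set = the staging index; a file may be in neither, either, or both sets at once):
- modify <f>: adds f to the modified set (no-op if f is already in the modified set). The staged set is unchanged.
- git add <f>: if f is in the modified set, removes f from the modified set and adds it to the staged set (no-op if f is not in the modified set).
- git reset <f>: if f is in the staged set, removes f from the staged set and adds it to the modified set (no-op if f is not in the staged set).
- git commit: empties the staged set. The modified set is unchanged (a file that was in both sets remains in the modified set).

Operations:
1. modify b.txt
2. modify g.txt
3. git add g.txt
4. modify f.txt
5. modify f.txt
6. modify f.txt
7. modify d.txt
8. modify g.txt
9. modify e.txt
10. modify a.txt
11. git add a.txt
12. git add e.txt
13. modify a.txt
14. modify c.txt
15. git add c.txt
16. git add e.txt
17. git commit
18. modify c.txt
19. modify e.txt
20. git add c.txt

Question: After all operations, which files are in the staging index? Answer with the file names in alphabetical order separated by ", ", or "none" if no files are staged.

Answer: c.txt

Derivation:
After op 1 (modify b.txt): modified={b.txt} staged={none}
After op 2 (modify g.txt): modified={b.txt, g.txt} staged={none}
After op 3 (git add g.txt): modified={b.txt} staged={g.txt}
After op 4 (modify f.txt): modified={b.txt, f.txt} staged={g.txt}
After op 5 (modify f.txt): modified={b.txt, f.txt} staged={g.txt}
After op 6 (modify f.txt): modified={b.txt, f.txt} staged={g.txt}
After op 7 (modify d.txt): modified={b.txt, d.txt, f.txt} staged={g.txt}
After op 8 (modify g.txt): modified={b.txt, d.txt, f.txt, g.txt} staged={g.txt}
After op 9 (modify e.txt): modified={b.txt, d.txt, e.txt, f.txt, g.txt} staged={g.txt}
After op 10 (modify a.txt): modified={a.txt, b.txt, d.txt, e.txt, f.txt, g.txt} staged={g.txt}
After op 11 (git add a.txt): modified={b.txt, d.txt, e.txt, f.txt, g.txt} staged={a.txt, g.txt}
After op 12 (git add e.txt): modified={b.txt, d.txt, f.txt, g.txt} staged={a.txt, e.txt, g.txt}
After op 13 (modify a.txt): modified={a.txt, b.txt, d.txt, f.txt, g.txt} staged={a.txt, e.txt, g.txt}
After op 14 (modify c.txt): modified={a.txt, b.txt, c.txt, d.txt, f.txt, g.txt} staged={a.txt, e.txt, g.txt}
After op 15 (git add c.txt): modified={a.txt, b.txt, d.txt, f.txt, g.txt} staged={a.txt, c.txt, e.txt, g.txt}
After op 16 (git add e.txt): modified={a.txt, b.txt, d.txt, f.txt, g.txt} staged={a.txt, c.txt, e.txt, g.txt}
After op 17 (git commit): modified={a.txt, b.txt, d.txt, f.txt, g.txt} staged={none}
After op 18 (modify c.txt): modified={a.txt, b.txt, c.txt, d.txt, f.txt, g.txt} staged={none}
After op 19 (modify e.txt): modified={a.txt, b.txt, c.txt, d.txt, e.txt, f.txt, g.txt} staged={none}
After op 20 (git add c.txt): modified={a.txt, b.txt, d.txt, e.txt, f.txt, g.txt} staged={c.txt}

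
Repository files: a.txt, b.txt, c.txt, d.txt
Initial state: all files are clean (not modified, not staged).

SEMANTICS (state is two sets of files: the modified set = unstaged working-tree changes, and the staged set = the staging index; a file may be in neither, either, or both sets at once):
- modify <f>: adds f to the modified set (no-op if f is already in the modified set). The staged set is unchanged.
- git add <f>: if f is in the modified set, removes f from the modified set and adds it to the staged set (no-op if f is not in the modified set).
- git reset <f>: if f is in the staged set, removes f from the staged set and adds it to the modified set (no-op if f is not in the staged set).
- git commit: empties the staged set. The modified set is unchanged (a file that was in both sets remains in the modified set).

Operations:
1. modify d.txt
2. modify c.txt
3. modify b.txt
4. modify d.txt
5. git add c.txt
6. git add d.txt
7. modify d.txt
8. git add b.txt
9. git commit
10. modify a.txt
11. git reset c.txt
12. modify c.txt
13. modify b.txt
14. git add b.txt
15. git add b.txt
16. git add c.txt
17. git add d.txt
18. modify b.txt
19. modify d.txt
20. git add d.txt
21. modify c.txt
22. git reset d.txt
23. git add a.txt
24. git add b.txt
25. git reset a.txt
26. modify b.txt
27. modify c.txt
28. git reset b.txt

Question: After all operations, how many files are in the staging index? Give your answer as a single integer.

Answer: 1

Derivation:
After op 1 (modify d.txt): modified={d.txt} staged={none}
After op 2 (modify c.txt): modified={c.txt, d.txt} staged={none}
After op 3 (modify b.txt): modified={b.txt, c.txt, d.txt} staged={none}
After op 4 (modify d.txt): modified={b.txt, c.txt, d.txt} staged={none}
After op 5 (git add c.txt): modified={b.txt, d.txt} staged={c.txt}
After op 6 (git add d.txt): modified={b.txt} staged={c.txt, d.txt}
After op 7 (modify d.txt): modified={b.txt, d.txt} staged={c.txt, d.txt}
After op 8 (git add b.txt): modified={d.txt} staged={b.txt, c.txt, d.txt}
After op 9 (git commit): modified={d.txt} staged={none}
After op 10 (modify a.txt): modified={a.txt, d.txt} staged={none}
After op 11 (git reset c.txt): modified={a.txt, d.txt} staged={none}
After op 12 (modify c.txt): modified={a.txt, c.txt, d.txt} staged={none}
After op 13 (modify b.txt): modified={a.txt, b.txt, c.txt, d.txt} staged={none}
After op 14 (git add b.txt): modified={a.txt, c.txt, d.txt} staged={b.txt}
After op 15 (git add b.txt): modified={a.txt, c.txt, d.txt} staged={b.txt}
After op 16 (git add c.txt): modified={a.txt, d.txt} staged={b.txt, c.txt}
After op 17 (git add d.txt): modified={a.txt} staged={b.txt, c.txt, d.txt}
After op 18 (modify b.txt): modified={a.txt, b.txt} staged={b.txt, c.txt, d.txt}
After op 19 (modify d.txt): modified={a.txt, b.txt, d.txt} staged={b.txt, c.txt, d.txt}
After op 20 (git add d.txt): modified={a.txt, b.txt} staged={b.txt, c.txt, d.txt}
After op 21 (modify c.txt): modified={a.txt, b.txt, c.txt} staged={b.txt, c.txt, d.txt}
After op 22 (git reset d.txt): modified={a.txt, b.txt, c.txt, d.txt} staged={b.txt, c.txt}
After op 23 (git add a.txt): modified={b.txt, c.txt, d.txt} staged={a.txt, b.txt, c.txt}
After op 24 (git add b.txt): modified={c.txt, d.txt} staged={a.txt, b.txt, c.txt}
After op 25 (git reset a.txt): modified={a.txt, c.txt, d.txt} staged={b.txt, c.txt}
After op 26 (modify b.txt): modified={a.txt, b.txt, c.txt, d.txt} staged={b.txt, c.txt}
After op 27 (modify c.txt): modified={a.txt, b.txt, c.txt, d.txt} staged={b.txt, c.txt}
After op 28 (git reset b.txt): modified={a.txt, b.txt, c.txt, d.txt} staged={c.txt}
Final staged set: {c.txt} -> count=1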